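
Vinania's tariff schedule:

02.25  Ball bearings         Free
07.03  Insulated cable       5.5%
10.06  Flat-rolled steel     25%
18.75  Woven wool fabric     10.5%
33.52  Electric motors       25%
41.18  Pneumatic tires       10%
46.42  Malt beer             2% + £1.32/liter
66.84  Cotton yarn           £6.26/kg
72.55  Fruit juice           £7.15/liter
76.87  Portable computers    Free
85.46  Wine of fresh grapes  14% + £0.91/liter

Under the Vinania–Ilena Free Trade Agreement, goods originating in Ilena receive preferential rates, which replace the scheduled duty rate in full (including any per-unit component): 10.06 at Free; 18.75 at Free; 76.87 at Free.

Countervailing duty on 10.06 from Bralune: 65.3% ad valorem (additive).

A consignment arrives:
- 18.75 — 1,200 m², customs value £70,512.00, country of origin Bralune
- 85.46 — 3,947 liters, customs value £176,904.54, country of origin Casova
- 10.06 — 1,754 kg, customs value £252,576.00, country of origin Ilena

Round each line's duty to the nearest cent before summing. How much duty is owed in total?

Line 1 (18.75, Bralune, 1,200 m², £70,512.00):
Base rate for 18.75 is 10.5%.
18.75 has an FTA preferential rate, but origin Bralune is not Ilena; base rate stands.
Duty = £70,512.00 × 10.5% = £7,403.76.
Line 2 (85.46, Casova, 3,947 liters, £176,904.54):
Base rate for 85.46 is 14% + £0.91/liter.
Duty = £176,904.54 × 14% + 3,947 × £0.91 = £28,358.41.
Line 3 (10.06, Ilena, 1,754 kg, £252,576.00):
Base rate for 10.06 is 25%.
Origin Ilena qualifies under the Vinania–Ilena agreement and 10.06 is covered: preferential rate Free applies instead.
The additional-duty order on 10.06 targets Bralune, not Ilena; it does not apply.
Duty = £252,576.00 × 0% = £0.00.
Total = £7,403.76 + £28,358.41 + £0.00 = £35,762.17.

£35,762.17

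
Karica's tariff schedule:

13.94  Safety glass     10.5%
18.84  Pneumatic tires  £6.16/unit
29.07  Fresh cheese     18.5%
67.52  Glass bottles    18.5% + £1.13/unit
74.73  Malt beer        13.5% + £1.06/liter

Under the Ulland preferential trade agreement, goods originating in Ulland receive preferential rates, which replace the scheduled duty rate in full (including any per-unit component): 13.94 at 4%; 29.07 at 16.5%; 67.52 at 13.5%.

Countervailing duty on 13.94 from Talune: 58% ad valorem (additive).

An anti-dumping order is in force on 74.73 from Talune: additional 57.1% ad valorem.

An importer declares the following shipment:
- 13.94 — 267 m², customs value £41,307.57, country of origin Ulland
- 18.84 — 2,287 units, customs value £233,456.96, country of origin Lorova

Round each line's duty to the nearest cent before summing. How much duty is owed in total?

Line 1 (13.94, Ulland, 267 m², £41,307.57):
Base rate for 13.94 is 10.5%.
Origin Ulland qualifies under the Karica–Ulland agreement and 13.94 is covered: preferential rate 4% applies instead.
The additional-duty order on 13.94 targets Talune, not Ulland; it does not apply.
Duty = £41,307.57 × 4% = £1,652.30.
Line 2 (18.84, Lorova, 2,287 units, £233,456.96):
Base rate for 18.84 is £6.16/unit.
Duty = 2,287 × £6.16 = £14,087.92.
Total = £1,652.30 + £14,087.92 = £15,740.22.

£15,740.22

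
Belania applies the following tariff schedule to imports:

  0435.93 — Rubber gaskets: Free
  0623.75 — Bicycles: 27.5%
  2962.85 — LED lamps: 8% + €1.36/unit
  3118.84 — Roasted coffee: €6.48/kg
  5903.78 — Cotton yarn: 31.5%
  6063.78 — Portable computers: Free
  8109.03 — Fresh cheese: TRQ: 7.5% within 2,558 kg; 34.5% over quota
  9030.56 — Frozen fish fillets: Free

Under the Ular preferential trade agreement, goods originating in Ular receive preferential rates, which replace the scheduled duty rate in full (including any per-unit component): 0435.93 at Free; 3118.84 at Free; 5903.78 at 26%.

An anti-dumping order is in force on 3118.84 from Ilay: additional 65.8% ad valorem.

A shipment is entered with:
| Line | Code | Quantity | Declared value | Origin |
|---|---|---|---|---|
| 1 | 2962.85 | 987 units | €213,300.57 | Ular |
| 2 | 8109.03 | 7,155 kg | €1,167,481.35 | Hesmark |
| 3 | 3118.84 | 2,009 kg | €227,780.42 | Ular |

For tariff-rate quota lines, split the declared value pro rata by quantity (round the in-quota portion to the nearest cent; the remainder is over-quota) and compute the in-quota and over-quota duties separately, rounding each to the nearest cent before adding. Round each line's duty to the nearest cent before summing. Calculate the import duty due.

Line 1 (2962.85, Ular, 987 units, €213,300.57):
Base rate for 2962.85 is 8% + €1.36/unit.
Origin Ular is the FTA partner but 2962.85 is not on the preference list; base rate stands.
Duty = €213,300.57 × 8% + 987 × €1.36 = €18,406.37.
Line 2 (8109.03, Hesmark, 7,155 kg, €1,167,481.35):
Code 8109.03 is under a tariff-rate quota (threshold 2,558 kg). In-quota: 2,558 kg at 7.5%; over-quota: 4,597 kg at 34.5%.
Pro-rata value split: in-quota = €1,167,481.35 × 2,558/7,155 = €417,388.86; over-quota = €1,167,481.35 − €417,388.86 = €750,092.49.
In-quota duty = €417,388.86 × 7.5% = €31,304.16. Over-quota duty = €750,092.49 × 34.5% = €258,781.91.
Line duty = €31,304.16 + €258,781.91 = €290,086.07.
Line 3 (3118.84, Ular, 2,009 kg, €227,780.42):
Base rate for 3118.84 is €6.48/kg.
Origin Ular qualifies under the Belania–Ular agreement and 3118.84 is covered: preferential rate Free applies instead.
The additional-duty order on 3118.84 targets Ilay, not Ular; it does not apply.
Duty = €227,780.42 × 0% = €0.00.
Total = €18,406.37 + €290,086.07 + €0.00 = €308,492.44.

€308,492.44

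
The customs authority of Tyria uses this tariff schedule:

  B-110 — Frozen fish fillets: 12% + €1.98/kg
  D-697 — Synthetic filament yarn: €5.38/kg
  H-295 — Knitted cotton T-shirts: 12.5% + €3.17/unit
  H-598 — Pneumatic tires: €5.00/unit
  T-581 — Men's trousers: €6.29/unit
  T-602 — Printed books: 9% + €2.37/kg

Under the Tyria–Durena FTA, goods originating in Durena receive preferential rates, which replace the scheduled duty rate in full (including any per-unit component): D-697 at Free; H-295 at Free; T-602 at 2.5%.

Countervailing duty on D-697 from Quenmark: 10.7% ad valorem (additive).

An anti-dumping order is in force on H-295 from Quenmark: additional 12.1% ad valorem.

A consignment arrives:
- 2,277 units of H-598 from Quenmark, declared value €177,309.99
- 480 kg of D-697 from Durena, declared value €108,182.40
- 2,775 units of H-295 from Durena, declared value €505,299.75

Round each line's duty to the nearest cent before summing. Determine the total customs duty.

Line 1 (H-598, Quenmark, 2,277 units, €177,309.99):
Base rate for H-598 is €5.00/unit.
Duty = 2,277 × €5.00 = €11,385.00.
Line 2 (D-697, Durena, 480 kg, €108,182.40):
Base rate for D-697 is €5.38/kg.
Origin Durena qualifies under the Tyria–Durena agreement and D-697 is covered: preferential rate Free applies instead.
The additional-duty order on D-697 targets Quenmark, not Durena; it does not apply.
Duty = €108,182.40 × 0% = €0.00.
Line 3 (H-295, Durena, 2,775 units, €505,299.75):
Base rate for H-295 is 12.5% + €3.17/unit.
Origin Durena qualifies under the Tyria–Durena agreement and H-295 is covered: preferential rate Free applies instead.
The additional-duty order on H-295 targets Quenmark, not Durena; it does not apply.
Duty = €505,299.75 × 0% = €0.00.
Total = €11,385.00 + €0.00 + €0.00 = €11,385.00.

€11,385.00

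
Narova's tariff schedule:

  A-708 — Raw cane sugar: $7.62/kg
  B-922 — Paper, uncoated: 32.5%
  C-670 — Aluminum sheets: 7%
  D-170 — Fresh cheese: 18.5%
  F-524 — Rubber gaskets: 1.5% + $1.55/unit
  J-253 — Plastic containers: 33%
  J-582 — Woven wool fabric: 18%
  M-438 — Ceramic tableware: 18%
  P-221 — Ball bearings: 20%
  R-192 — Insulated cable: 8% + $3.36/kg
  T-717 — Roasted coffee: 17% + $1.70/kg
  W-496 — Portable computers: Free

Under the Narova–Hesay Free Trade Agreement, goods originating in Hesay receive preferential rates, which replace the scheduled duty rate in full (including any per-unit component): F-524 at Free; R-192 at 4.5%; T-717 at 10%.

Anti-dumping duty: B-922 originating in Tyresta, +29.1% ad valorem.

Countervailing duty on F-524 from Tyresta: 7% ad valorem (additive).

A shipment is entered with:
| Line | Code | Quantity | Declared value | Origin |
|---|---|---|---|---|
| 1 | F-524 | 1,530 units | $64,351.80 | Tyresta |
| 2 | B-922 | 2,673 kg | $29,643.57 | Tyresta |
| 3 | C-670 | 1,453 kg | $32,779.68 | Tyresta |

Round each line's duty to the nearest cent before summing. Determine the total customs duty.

$28,396.42

Line 1 (F-524, Tyresta, 1,530 units, $64,351.80):
Base rate for F-524 is 1.5% + $1.55/unit.
F-524 has an FTA preferential rate, but origin Tyresta is not Hesay; base rate stands.
Additional duty on F-524 from Tyresta: +7%. Applied ad valorem rate: 1.5% + 7% = 8.5%.
Duty = $64,351.80 × 8.5% + 1,530 × $1.55 = $7,841.40.
Line 2 (B-922, Tyresta, 2,673 kg, $29,643.57):
Base rate for B-922 is 32.5%.
Additional duty on B-922 from Tyresta: +29.1%. Applied ad valorem rate: 32.5% + 29.1% = 61.6%.
Duty = $29,643.57 × 61.6% = $18,260.44.
Line 3 (C-670, Tyresta, 1,453 kg, $32,779.68):
Base rate for C-670 is 7%.
Duty = $32,779.68 × 7% = $2,294.58.
Total = $7,841.40 + $18,260.44 + $2,294.58 = $28,396.42.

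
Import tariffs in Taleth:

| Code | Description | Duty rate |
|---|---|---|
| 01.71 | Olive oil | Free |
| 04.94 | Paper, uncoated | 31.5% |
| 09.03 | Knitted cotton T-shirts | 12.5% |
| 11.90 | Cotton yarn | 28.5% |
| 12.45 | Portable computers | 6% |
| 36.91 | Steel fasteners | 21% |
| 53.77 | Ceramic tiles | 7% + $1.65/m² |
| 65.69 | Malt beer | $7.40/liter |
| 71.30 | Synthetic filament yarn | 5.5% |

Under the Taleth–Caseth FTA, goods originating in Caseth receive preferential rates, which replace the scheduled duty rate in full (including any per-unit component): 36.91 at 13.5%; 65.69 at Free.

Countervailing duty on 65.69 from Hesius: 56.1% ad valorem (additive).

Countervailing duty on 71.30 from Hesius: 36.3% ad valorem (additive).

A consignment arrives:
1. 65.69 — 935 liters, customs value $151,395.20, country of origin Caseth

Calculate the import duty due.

Line 1 (65.69, Caseth, 935 liters, $151,395.20):
Base rate for 65.69 is $7.40/liter.
Origin Caseth qualifies under the Taleth–Caseth agreement and 65.69 is covered: preferential rate Free applies instead.
The additional-duty order on 65.69 targets Hesius, not Caseth; it does not apply.
Duty = $151,395.20 × 0% = $0.00.

$0.00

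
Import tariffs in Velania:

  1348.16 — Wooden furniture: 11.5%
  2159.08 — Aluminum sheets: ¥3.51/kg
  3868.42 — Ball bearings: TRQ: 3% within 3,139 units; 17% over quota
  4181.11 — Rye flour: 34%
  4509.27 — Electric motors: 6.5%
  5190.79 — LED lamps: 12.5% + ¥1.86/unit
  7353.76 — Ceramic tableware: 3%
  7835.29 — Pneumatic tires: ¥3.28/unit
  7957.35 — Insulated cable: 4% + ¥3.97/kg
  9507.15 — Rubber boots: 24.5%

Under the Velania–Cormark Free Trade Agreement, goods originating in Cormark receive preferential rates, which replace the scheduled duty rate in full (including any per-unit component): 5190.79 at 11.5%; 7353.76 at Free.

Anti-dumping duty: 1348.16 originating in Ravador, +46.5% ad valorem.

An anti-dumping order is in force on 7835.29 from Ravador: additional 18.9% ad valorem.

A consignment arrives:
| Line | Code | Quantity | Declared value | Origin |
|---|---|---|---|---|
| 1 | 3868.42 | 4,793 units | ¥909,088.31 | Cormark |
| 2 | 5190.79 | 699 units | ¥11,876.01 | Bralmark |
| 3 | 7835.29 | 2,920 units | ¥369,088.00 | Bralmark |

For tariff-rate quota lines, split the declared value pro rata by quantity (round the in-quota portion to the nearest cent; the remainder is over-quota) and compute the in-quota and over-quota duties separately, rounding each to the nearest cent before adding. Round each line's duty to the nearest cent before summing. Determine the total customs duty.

Line 1 (3868.42, Cormark, 4,793 units, ¥909,088.31):
Code 3868.42 is under a tariff-rate quota (threshold 3,139 units). In-quota: 3,139 units at 3%; over-quota: 1,654 units at 17%.
Pro-rata value split: in-quota = ¥909,088.31 × 3,139/4,793 = ¥595,374.13; over-quota = ¥909,088.31 − ¥595,374.13 = ¥313,714.18.
In-quota duty = ¥595,374.13 × 3% = ¥17,861.22. Over-quota duty = ¥313,714.18 × 17% = ¥53,331.41.
Line duty = ¥17,861.22 + ¥53,331.41 = ¥71,192.63.
Line 2 (5190.79, Bralmark, 699 units, ¥11,876.01):
Base rate for 5190.79 is 12.5% + ¥1.86/unit.
5190.79 has an FTA preferential rate, but origin Bralmark is not Cormark; base rate stands.
Duty = ¥11,876.01 × 12.5% + 699 × ¥1.86 = ¥2,784.64.
Line 3 (7835.29, Bralmark, 2,920 units, ¥369,088.00):
Base rate for 7835.29 is ¥3.28/unit.
The additional-duty order on 7835.29 targets Ravador, not Bralmark; it does not apply.
Duty = 2,920 × ¥3.28 = ¥9,577.60.
Total = ¥71,192.63 + ¥2,784.64 + ¥9,577.60 = ¥83,554.87.

¥83,554.87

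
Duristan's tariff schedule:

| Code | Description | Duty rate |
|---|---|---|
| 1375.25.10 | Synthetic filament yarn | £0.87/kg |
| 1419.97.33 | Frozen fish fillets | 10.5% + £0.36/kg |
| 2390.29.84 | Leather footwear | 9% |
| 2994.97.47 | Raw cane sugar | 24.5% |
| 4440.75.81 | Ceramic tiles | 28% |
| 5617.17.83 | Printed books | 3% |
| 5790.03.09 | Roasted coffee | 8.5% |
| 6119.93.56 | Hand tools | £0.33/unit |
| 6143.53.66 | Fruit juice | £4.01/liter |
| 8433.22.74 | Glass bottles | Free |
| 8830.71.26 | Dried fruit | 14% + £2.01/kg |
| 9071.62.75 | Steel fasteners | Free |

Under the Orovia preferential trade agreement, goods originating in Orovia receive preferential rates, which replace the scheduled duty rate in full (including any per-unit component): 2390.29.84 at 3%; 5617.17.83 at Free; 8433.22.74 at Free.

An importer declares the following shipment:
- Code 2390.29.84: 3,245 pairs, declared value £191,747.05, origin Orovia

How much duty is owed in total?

Line 1 (2390.29.84, Orovia, 3,245 pairs, £191,747.05):
Base rate for 2390.29.84 is 9%.
Origin Orovia qualifies under the Duristan–Orovia agreement and 2390.29.84 is covered: preferential rate 3% applies instead.
Duty = £191,747.05 × 3% = £5,752.41.

£5,752.41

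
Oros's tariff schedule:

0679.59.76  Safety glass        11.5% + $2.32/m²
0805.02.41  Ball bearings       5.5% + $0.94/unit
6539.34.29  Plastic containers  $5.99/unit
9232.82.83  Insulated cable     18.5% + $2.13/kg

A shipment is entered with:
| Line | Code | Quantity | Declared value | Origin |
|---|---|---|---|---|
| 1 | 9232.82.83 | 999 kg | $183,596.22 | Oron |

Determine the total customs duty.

Line 1 (9232.82.83, Oron, 999 kg, $183,596.22):
Base rate for 9232.82.83 is 18.5% + $2.13/kg.
Duty = $183,596.22 × 18.5% + 999 × $2.13 = $36,093.17.

$36,093.17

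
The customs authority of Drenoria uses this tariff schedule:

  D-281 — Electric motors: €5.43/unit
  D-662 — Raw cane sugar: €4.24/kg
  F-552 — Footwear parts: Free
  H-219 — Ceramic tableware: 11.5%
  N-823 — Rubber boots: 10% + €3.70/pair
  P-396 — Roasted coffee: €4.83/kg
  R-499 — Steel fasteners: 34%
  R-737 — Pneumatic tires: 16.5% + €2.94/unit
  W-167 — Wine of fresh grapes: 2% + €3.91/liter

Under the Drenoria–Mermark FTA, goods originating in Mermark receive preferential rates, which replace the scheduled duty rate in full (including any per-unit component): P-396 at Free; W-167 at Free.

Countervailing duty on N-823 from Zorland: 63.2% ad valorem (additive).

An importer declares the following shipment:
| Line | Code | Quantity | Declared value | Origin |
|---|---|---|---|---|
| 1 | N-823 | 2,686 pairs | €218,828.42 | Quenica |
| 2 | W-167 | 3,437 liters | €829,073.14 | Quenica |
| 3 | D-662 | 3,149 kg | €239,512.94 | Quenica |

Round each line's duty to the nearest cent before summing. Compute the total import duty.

Line 1 (N-823, Quenica, 2,686 pairs, €218,828.42):
Base rate for N-823 is 10% + €3.70/pair.
The additional-duty order on N-823 targets Zorland, not Quenica; it does not apply.
Duty = €218,828.42 × 10% + 2,686 × €3.70 = €31,821.04.
Line 2 (W-167, Quenica, 3,437 liters, €829,073.14):
Base rate for W-167 is 2% + €3.91/liter.
W-167 has an FTA preferential rate, but origin Quenica is not Mermark; base rate stands.
Duty = €829,073.14 × 2% + 3,437 × €3.91 = €30,020.13.
Line 3 (D-662, Quenica, 3,149 kg, €239,512.94):
Base rate for D-662 is €4.24/kg.
Duty = 3,149 × €4.24 = €13,351.76.
Total = €31,821.04 + €30,020.13 + €13,351.76 = €75,192.93.

€75,192.93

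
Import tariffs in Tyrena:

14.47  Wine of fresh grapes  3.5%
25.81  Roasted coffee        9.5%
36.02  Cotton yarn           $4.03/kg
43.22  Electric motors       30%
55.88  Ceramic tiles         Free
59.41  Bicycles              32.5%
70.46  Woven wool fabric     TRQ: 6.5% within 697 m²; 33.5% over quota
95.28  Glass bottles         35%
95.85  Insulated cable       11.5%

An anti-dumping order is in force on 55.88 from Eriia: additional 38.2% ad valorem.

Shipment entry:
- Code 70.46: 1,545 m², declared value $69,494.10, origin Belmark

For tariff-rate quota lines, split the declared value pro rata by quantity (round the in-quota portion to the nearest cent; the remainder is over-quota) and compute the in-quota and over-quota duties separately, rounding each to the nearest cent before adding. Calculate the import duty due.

Line 1 (70.46, Belmark, 1,545 m², $69,494.10):
Code 70.46 is under a tariff-rate quota (threshold 697 m²). In-quota: 697 m² at 6.5%; over-quota: 848 m² at 33.5%.
Pro-rata value split: in-quota = $69,494.10 × 697/1,545 = $31,351.06; over-quota = $69,494.10 − $31,351.06 = $38,143.04.
In-quota duty = $31,351.06 × 6.5% = $2,037.82. Over-quota duty = $38,143.04 × 33.5% = $12,777.92.
Line duty = $2,037.82 + $12,777.92 = $14,815.74.

$14,815.74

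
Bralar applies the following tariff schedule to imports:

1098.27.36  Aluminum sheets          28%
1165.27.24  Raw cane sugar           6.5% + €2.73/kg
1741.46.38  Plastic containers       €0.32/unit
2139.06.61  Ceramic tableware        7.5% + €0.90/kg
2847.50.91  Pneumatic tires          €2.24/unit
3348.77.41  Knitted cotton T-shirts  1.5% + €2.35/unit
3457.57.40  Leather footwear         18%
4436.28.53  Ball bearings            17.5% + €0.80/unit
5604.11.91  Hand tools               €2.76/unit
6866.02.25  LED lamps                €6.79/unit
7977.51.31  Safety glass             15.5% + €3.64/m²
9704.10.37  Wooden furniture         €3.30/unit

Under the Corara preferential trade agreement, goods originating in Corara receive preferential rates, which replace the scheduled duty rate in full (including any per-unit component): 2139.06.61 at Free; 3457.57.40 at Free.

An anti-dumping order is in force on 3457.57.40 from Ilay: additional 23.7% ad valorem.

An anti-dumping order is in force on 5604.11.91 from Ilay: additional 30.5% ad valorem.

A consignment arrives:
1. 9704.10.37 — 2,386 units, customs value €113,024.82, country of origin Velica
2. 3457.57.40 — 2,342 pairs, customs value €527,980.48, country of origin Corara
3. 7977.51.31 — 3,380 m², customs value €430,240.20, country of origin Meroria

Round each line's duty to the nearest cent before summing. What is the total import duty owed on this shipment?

Line 1 (9704.10.37, Velica, 2,386 units, €113,024.82):
Base rate for 9704.10.37 is €3.30/unit.
Duty = 2,386 × €3.30 = €7,873.80.
Line 2 (3457.57.40, Corara, 2,342 pairs, €527,980.48):
Base rate for 3457.57.40 is 18%.
Origin Corara qualifies under the Bralar–Corara agreement and 3457.57.40 is covered: preferential rate Free applies instead.
The additional-duty order on 3457.57.40 targets Ilay, not Corara; it does not apply.
Duty = €527,980.48 × 0% = €0.00.
Line 3 (7977.51.31, Meroria, 3,380 m², €430,240.20):
Base rate for 7977.51.31 is 15.5% + €3.64/m².
Duty = €430,240.20 × 15.5% + 3,380 × €3.64 = €78,990.43.
Total = €7,873.80 + €0.00 + €78,990.43 = €86,864.23.

€86,864.23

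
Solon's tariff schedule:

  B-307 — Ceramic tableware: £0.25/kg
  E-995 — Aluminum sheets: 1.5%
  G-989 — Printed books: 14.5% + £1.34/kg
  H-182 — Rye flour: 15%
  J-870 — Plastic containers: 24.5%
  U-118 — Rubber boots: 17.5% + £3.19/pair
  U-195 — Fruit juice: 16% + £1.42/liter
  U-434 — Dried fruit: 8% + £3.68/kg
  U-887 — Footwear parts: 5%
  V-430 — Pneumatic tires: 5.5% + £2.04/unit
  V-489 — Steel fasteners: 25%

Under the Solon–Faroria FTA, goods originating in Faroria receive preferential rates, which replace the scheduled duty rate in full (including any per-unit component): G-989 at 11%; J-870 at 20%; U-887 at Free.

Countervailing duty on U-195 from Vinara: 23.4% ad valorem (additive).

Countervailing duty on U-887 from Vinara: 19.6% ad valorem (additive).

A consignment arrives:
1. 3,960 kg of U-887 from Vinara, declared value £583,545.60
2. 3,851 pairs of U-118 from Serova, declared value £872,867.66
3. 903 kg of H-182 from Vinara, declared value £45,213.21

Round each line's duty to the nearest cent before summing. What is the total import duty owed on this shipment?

£315,370.73

Line 1 (U-887, Vinara, 3,960 kg, £583,545.60):
Base rate for U-887 is 5%.
U-887 has an FTA preferential rate, but origin Vinara is not Faroria; base rate stands.
Additional duty on U-887 from Vinara: +19.6%. Applied ad valorem rate: 5% + 19.6% = 24.6%.
Duty = £583,545.60 × 24.6% = £143,552.22.
Line 2 (U-118, Serova, 3,851 pairs, £872,867.66):
Base rate for U-118 is 17.5% + £3.19/pair.
Duty = £872,867.66 × 17.5% + 3,851 × £3.19 = £165,036.53.
Line 3 (H-182, Vinara, 903 kg, £45,213.21):
Base rate for H-182 is 15%.
Duty = £45,213.21 × 15% = £6,781.98.
Total = £143,552.22 + £165,036.53 + £6,781.98 = £315,370.73.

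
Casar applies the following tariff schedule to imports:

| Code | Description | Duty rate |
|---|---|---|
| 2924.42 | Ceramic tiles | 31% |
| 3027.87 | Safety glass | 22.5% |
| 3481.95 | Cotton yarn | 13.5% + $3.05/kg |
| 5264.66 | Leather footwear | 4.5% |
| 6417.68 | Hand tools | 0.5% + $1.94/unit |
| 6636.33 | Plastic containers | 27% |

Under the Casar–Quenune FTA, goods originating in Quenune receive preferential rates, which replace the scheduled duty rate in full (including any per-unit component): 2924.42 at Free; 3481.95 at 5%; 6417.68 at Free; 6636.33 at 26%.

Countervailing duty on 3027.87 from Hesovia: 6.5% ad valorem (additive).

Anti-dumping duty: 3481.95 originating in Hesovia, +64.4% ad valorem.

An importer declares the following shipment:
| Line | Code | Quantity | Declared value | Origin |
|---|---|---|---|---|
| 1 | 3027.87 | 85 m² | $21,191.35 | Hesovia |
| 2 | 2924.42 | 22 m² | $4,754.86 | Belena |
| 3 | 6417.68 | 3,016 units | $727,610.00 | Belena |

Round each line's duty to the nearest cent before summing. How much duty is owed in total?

Line 1 (3027.87, Hesovia, 85 m², $21,191.35):
Base rate for 3027.87 is 22.5%.
Additional duty on 3027.87 from Hesovia: +6.5%. Applied ad valorem rate: 22.5% + 6.5% = 29%.
Duty = $21,191.35 × 29% = $6,145.49.
Line 2 (2924.42, Belena, 22 m², $4,754.86):
Base rate for 2924.42 is 31%.
2924.42 has an FTA preferential rate, but origin Belena is not Quenune; base rate stands.
Duty = $4,754.86 × 31% = $1,474.01.
Line 3 (6417.68, Belena, 3,016 units, $727,610.00):
Base rate for 6417.68 is 0.5% + $1.94/unit.
6417.68 has an FTA preferential rate, but origin Belena is not Quenune; base rate stands.
Duty = $727,610.00 × 0.5% + 3,016 × $1.94 = $9,489.09.
Total = $6,145.49 + $1,474.01 + $9,489.09 = $17,108.59.

$17,108.59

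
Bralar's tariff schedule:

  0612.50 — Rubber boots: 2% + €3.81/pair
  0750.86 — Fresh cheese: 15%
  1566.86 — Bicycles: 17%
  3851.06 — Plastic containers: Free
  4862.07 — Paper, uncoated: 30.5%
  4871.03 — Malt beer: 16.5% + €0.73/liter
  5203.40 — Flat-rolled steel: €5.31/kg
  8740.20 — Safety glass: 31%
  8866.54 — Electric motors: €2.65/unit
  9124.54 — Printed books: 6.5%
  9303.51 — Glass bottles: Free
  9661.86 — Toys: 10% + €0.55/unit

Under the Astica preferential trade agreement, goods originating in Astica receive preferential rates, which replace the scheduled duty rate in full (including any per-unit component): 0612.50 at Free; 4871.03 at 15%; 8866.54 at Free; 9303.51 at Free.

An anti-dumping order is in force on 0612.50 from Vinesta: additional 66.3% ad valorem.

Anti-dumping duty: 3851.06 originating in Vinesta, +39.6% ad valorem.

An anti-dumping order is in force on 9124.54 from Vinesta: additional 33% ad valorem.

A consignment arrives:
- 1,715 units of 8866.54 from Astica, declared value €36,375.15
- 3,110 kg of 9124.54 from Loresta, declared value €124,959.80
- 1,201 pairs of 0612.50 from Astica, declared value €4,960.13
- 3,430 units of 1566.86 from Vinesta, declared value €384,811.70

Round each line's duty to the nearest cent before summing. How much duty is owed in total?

€73,540.38

Line 1 (8866.54, Astica, 1,715 units, €36,375.15):
Base rate for 8866.54 is €2.65/unit.
Origin Astica qualifies under the Bralar–Astica agreement and 8866.54 is covered: preferential rate Free applies instead.
Duty = €36,375.15 × 0% = €0.00.
Line 2 (9124.54, Loresta, 3,110 kg, €124,959.80):
Base rate for 9124.54 is 6.5%.
The additional-duty order on 9124.54 targets Vinesta, not Loresta; it does not apply.
Duty = €124,959.80 × 6.5% = €8,122.39.
Line 3 (0612.50, Astica, 1,201 pairs, €4,960.13):
Base rate for 0612.50 is 2% + €3.81/pair.
Origin Astica qualifies under the Bralar–Astica agreement and 0612.50 is covered: preferential rate Free applies instead.
The additional-duty order on 0612.50 targets Vinesta, not Astica; it does not apply.
Duty = €4,960.13 × 0% = €0.00.
Line 4 (1566.86, Vinesta, 3,430 units, €384,811.70):
Base rate for 1566.86 is 17%.
Duty = €384,811.70 × 17% = €65,417.99.
Total = €0.00 + €8,122.39 + €0.00 + €65,417.99 = €73,540.38.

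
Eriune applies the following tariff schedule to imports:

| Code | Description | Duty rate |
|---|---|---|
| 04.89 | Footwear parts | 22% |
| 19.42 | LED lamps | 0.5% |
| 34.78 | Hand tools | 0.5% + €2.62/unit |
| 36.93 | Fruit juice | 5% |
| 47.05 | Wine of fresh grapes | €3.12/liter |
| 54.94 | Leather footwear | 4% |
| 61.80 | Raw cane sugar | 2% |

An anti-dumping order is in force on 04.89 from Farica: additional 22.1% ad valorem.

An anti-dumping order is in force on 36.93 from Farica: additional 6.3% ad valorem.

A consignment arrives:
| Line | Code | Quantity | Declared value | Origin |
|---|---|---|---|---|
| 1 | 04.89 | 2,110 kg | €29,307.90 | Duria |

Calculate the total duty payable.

Line 1 (04.89, Duria, 2,110 kg, €29,307.90):
Base rate for 04.89 is 22%.
The additional-duty order on 04.89 targets Farica, not Duria; it does not apply.
Duty = €29,307.90 × 22% = €6,447.74.

€6,447.74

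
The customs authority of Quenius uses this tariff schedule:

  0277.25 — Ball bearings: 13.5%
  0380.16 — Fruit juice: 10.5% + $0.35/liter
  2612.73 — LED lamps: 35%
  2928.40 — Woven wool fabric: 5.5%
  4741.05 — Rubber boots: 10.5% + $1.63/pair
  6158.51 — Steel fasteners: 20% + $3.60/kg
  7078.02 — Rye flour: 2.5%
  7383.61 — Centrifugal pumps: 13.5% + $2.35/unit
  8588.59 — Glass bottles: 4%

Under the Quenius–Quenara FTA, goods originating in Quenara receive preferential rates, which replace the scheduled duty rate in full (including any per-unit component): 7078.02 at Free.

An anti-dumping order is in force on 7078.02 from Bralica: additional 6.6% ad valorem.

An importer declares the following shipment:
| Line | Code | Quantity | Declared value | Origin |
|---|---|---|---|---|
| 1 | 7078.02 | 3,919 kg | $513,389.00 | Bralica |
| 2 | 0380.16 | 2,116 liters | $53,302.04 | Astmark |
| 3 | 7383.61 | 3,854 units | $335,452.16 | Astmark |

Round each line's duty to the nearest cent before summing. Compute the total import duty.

$107,398.65

Line 1 (7078.02, Bralica, 3,919 kg, $513,389.00):
Base rate for 7078.02 is 2.5%.
7078.02 has an FTA preferential rate, but origin Bralica is not Quenara; base rate stands.
Additional duty on 7078.02 from Bralica: +6.6%. Applied ad valorem rate: 2.5% + 6.6% = 9.1%.
Duty = $513,389.00 × 9.1% = $46,718.40.
Line 2 (0380.16, Astmark, 2,116 liters, $53,302.04):
Base rate for 0380.16 is 10.5% + $0.35/liter.
Duty = $53,302.04 × 10.5% + 2,116 × $0.35 = $6,337.31.
Line 3 (7383.61, Astmark, 3,854 units, $335,452.16):
Base rate for 7383.61 is 13.5% + $2.35/unit.
Duty = $335,452.16 × 13.5% + 3,854 × $2.35 = $54,342.94.
Total = $46,718.40 + $6,337.31 + $54,342.94 = $107,398.65.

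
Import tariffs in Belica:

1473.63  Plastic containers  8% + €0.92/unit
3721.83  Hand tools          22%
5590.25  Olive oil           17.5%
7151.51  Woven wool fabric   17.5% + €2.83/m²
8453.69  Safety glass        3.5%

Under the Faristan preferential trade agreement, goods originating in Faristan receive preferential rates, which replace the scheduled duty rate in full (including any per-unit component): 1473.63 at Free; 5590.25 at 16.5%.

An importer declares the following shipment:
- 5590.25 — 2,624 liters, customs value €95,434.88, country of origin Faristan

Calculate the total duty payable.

€15,746.76

Line 1 (5590.25, Faristan, 2,624 liters, €95,434.88):
Base rate for 5590.25 is 17.5%.
Origin Faristan qualifies under the Belica–Faristan agreement and 5590.25 is covered: preferential rate 16.5% applies instead.
Duty = €95,434.88 × 16.5% = €15,746.76.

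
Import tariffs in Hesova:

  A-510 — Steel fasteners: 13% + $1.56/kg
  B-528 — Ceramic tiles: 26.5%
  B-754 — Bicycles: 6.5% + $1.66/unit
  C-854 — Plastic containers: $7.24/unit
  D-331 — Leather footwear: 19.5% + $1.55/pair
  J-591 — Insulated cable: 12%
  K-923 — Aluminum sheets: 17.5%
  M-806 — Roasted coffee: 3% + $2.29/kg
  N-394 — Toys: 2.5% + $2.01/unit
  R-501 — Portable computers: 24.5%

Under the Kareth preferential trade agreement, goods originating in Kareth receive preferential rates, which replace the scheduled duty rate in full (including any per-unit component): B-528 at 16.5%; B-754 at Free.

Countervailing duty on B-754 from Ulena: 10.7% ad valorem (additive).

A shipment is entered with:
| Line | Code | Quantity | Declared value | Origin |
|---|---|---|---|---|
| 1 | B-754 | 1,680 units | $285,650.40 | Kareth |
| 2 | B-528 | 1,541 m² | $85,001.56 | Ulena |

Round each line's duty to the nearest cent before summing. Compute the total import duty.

Line 1 (B-754, Kareth, 1,680 units, $285,650.40):
Base rate for B-754 is 6.5% + $1.66/unit.
Origin Kareth qualifies under the Hesova–Kareth agreement and B-754 is covered: preferential rate Free applies instead.
The additional-duty order on B-754 targets Ulena, not Kareth; it does not apply.
Duty = $285,650.40 × 0% = $0.00.
Line 2 (B-528, Ulena, 1,541 m², $85,001.56):
Base rate for B-528 is 26.5%.
B-528 has an FTA preferential rate, but origin Ulena is not Kareth; base rate stands.
Duty = $85,001.56 × 26.5% = $22,525.41.
Total = $0.00 + $22,525.41 = $22,525.41.

$22,525.41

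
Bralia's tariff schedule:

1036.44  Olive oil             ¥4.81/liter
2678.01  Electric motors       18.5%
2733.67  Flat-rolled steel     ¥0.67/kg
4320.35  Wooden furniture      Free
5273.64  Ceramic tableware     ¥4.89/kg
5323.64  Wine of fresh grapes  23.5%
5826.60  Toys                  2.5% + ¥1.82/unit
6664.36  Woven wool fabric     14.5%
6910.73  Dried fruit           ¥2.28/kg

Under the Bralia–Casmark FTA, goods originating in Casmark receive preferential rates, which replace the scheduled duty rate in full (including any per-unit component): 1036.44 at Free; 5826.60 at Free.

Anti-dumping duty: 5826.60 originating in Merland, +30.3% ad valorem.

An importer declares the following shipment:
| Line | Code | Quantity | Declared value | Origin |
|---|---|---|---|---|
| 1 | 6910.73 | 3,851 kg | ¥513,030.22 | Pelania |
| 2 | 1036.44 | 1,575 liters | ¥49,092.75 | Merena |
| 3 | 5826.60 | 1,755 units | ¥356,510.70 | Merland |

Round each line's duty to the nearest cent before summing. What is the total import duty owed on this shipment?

¥136,485.64

Line 1 (6910.73, Pelania, 3,851 kg, ¥513,030.22):
Base rate for 6910.73 is ¥2.28/kg.
Duty = 3,851 × ¥2.28 = ¥8,780.28.
Line 2 (1036.44, Merena, 1,575 liters, ¥49,092.75):
Base rate for 1036.44 is ¥4.81/liter.
1036.44 has an FTA preferential rate, but origin Merena is not Casmark; base rate stands.
Duty = 1,575 × ¥4.81 = ¥7,575.75.
Line 3 (5826.60, Merland, 1,755 units, ¥356,510.70):
Base rate for 5826.60 is 2.5% + ¥1.82/unit.
5826.60 has an FTA preferential rate, but origin Merland is not Casmark; base rate stands.
Additional duty on 5826.60 from Merland: +30.3%. Applied ad valorem rate: 2.5% + 30.3% = 32.8%.
Duty = ¥356,510.70 × 32.8% + 1,755 × ¥1.82 = ¥120,129.61.
Total = ¥8,780.28 + ¥7,575.75 + ¥120,129.61 = ¥136,485.64.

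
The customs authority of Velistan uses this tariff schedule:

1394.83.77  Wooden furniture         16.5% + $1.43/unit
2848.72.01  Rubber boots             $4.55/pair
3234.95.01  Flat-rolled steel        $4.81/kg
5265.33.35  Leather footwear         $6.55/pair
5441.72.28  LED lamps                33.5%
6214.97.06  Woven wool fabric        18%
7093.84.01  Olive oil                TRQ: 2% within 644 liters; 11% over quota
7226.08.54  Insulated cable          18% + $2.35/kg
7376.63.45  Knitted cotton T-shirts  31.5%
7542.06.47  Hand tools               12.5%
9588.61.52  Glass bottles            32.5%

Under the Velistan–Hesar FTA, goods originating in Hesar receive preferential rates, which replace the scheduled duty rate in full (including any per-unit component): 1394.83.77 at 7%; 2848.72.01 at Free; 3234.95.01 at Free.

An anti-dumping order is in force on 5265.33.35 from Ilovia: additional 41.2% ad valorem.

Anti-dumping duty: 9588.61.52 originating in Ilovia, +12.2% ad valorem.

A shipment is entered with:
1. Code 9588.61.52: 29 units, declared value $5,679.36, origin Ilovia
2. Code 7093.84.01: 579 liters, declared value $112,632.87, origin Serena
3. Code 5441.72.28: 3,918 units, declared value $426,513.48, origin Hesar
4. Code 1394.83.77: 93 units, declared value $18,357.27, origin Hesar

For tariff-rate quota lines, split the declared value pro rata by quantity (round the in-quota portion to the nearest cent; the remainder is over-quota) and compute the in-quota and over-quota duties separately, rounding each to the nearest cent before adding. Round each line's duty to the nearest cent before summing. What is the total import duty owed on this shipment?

$148,958.36

Line 1 (9588.61.52, Ilovia, 29 units, $5,679.36):
Base rate for 9588.61.52 is 32.5%.
Additional duty on 9588.61.52 from Ilovia: +12.2%. Applied ad valorem rate: 32.5% + 12.2% = 44.7%.
Duty = $5,679.36 × 44.7% = $2,538.67.
Line 2 (7093.84.01, Serena, 579 liters, $112,632.87):
Code 7093.84.01 is under a tariff-rate quota (threshold 644 liters). Quantity 579 liters is within the quota, so the in-quota rate 2% applies to the full value.
Duty = $112,632.87 × 2% = $2,252.66.
Line 3 (5441.72.28, Hesar, 3,918 units, $426,513.48):
Base rate for 5441.72.28 is 33.5%.
Origin Hesar is the FTA partner but 5441.72.28 is not on the preference list; base rate stands.
Duty = $426,513.48 × 33.5% = $142,882.02.
Line 4 (1394.83.77, Hesar, 93 units, $18,357.27):
Base rate for 1394.83.77 is 16.5% + $1.43/unit.
Origin Hesar qualifies under the Velistan–Hesar agreement and 1394.83.77 is covered: preferential rate 7% applies instead.
Duty = $18,357.27 × 7% = $1,285.01.
Total = $2,538.67 + $2,252.66 + $142,882.02 + $1,285.01 = $148,958.36.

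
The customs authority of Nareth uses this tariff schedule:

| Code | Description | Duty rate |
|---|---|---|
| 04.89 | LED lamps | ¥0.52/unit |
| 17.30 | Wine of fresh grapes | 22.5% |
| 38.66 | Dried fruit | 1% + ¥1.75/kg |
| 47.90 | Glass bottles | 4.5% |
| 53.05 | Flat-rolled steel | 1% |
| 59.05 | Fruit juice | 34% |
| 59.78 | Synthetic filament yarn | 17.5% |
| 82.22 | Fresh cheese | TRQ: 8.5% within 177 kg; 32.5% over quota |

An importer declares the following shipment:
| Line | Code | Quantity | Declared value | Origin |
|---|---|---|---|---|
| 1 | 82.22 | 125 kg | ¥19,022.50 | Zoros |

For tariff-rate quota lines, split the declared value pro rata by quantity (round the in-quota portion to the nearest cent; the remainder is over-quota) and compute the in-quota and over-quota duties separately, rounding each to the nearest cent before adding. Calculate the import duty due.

¥1,616.91

Line 1 (82.22, Zoros, 125 kg, ¥19,022.50):
Code 82.22 is under a tariff-rate quota (threshold 177 kg). Quantity 125 kg is within the quota, so the in-quota rate 8.5% applies to the full value.
Duty = ¥19,022.50 × 8.5% = ¥1,616.91.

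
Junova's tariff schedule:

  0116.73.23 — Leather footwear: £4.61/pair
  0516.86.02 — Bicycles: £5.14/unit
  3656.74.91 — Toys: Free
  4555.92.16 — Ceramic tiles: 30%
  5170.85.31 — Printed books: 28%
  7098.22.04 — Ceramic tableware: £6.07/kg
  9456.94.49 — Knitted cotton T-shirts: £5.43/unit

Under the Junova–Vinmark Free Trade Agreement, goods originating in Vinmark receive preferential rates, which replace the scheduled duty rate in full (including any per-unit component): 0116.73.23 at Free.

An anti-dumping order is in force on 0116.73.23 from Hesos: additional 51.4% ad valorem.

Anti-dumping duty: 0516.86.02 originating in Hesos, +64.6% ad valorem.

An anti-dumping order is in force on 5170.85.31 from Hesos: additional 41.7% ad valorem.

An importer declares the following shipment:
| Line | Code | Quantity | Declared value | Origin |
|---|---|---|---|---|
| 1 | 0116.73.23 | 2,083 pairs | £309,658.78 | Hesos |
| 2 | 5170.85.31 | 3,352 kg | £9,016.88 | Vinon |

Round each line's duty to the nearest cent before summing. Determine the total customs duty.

Line 1 (0116.73.23, Hesos, 2,083 pairs, £309,658.78):
Base rate for 0116.73.23 is £4.61/pair.
0116.73.23 has an FTA preferential rate, but origin Hesos is not Vinmark; base rate stands.
Additional duty on 0116.73.23 from Hesos: +51.4% ad valorem. Applied ad valorem rate = 51.4%.
Duty = £309,658.78 × 51.4% + 2,083 × £4.61 = £168,767.24.
Line 2 (5170.85.31, Vinon, 3,352 kg, £9,016.88):
Base rate for 5170.85.31 is 28%.
The additional-duty order on 5170.85.31 targets Hesos, not Vinon; it does not apply.
Duty = £9,016.88 × 28% = £2,524.73.
Total = £168,767.24 + £2,524.73 = £171,291.97.

£171,291.97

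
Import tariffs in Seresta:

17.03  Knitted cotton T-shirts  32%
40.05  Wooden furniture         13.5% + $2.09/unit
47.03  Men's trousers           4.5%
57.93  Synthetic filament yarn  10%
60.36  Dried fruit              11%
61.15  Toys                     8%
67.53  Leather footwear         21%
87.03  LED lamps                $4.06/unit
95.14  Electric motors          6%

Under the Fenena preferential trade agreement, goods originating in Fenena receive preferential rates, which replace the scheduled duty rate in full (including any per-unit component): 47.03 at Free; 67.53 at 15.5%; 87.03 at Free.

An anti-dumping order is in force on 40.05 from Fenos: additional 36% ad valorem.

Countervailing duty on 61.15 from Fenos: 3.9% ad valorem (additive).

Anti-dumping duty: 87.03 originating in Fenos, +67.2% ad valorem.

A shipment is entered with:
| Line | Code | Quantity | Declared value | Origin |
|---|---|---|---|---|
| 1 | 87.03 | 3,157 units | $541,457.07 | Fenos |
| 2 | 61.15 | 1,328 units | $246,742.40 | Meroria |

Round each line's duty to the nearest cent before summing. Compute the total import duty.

$396,415.96

Line 1 (87.03, Fenos, 3,157 units, $541,457.07):
Base rate for 87.03 is $4.06/unit.
87.03 has an FTA preferential rate, but origin Fenos is not Fenena; base rate stands.
Additional duty on 87.03 from Fenos: +67.2% ad valorem. Applied ad valorem rate = 67.2%.
Duty = $541,457.07 × 67.2% + 3,157 × $4.06 = $376,676.57.
Line 2 (61.15, Meroria, 1,328 units, $246,742.40):
Base rate for 61.15 is 8%.
The additional-duty order on 61.15 targets Fenos, not Meroria; it does not apply.
Duty = $246,742.40 × 8% = $19,739.39.
Total = $376,676.57 + $19,739.39 = $396,415.96.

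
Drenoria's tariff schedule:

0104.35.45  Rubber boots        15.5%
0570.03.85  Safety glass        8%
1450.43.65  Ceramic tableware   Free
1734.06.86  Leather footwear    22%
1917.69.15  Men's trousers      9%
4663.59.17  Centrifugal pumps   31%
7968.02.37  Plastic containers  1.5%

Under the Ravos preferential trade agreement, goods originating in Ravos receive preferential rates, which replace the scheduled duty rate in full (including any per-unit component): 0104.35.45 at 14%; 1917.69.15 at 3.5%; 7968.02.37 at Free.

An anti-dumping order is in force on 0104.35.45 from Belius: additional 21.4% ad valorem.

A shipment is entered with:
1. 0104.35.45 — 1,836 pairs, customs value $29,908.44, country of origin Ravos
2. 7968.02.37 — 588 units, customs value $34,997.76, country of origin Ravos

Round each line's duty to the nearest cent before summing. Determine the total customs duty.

$4,187.18

Line 1 (0104.35.45, Ravos, 1,836 pairs, $29,908.44):
Base rate for 0104.35.45 is 15.5%.
Origin Ravos qualifies under the Drenoria–Ravos agreement and 0104.35.45 is covered: preferential rate 14% applies instead.
The additional-duty order on 0104.35.45 targets Belius, not Ravos; it does not apply.
Duty = $29,908.44 × 14% = $4,187.18.
Line 2 (7968.02.37, Ravos, 588 units, $34,997.76):
Base rate for 7968.02.37 is 1.5%.
Origin Ravos qualifies under the Drenoria–Ravos agreement and 7968.02.37 is covered: preferential rate Free applies instead.
Duty = $34,997.76 × 0% = $0.00.
Total = $4,187.18 + $0.00 = $4,187.18.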